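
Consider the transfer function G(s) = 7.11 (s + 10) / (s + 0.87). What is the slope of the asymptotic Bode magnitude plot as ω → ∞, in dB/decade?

With 1 zero and 1 pole, the high-frequency asymptotic slope is 20 × (1 − 1) = 0 dB/decade.

0 dB/decade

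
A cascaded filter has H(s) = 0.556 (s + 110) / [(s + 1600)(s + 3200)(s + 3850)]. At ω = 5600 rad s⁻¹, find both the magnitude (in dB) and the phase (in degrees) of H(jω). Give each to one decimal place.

|j5600 + 110| = √(5600² + 110²) = 5601
|j5600 + 1600| = √(5600² + 1600²) = 5824
|j5600 + 3200| = √(5600² + 3200²) = 6450
|j5600 + 3850| = √(5600² + 3850²) = 6796
|H(j5600)| = 0.556 × 5601 / (5824 × 6450 × 6796) = 1.2199e-08
20 log₁₀(1.2199e-08) = -158.27 dB
∠(j5600 + 110) = arctan(5600/110) = 88.87°
∠(j5600 + 1600) = arctan(5600/1600) = 74.05°
∠(j5600 + 3200) = arctan(5600/3200) = 60.26°
∠(j5600 + 3850) = arctan(5600/3850) = 55.49°
∠H(j5600) = 88.87° − (74.05° + 60.26° + 55.49°) = -100.93°

|H| = -158.3 dB, ∠H = -100.9°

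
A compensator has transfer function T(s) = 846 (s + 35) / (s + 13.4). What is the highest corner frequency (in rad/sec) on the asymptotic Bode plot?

35 rad/sec

Break frequencies occur at each pole and zero magnitude: 13.4 rad/sec, 35 rad/sec.
The highest is 35 rad/sec.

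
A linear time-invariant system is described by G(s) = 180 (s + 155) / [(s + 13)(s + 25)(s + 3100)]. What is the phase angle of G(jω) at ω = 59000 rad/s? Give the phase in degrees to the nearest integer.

∠(j59000 + 155) = arctan(59000/155) = 89.85°
∠(j59000 + 13) = arctan(59000/13) = 89.99°
∠(j59000 + 25) = arctan(59000/25) = 89.98°
∠(j59000 + 3100) = arctan(59000/3100) = 86.99°
∠G(j59000) = 89.85° − (89.99° + 89.98° + 86.99°) = -177.11°

-177°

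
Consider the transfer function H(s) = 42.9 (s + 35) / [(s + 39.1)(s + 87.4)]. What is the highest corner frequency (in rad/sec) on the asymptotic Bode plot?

87.4 rad/sec

Break frequencies occur at each pole and zero magnitude: 35 rad/sec, 39.1 rad/sec, 87.4 rad/sec.
The highest is 87.4 rad/sec.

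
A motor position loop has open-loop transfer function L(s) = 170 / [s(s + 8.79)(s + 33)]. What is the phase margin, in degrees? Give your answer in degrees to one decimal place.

85.2 deg

Gain crossover: |L(jω)| = 1 at ω ≈ 0.585 rad/s.
∠L(j0.585) = −90° − arctan(0.585/8.79) − arctan(0.585/33) ≈ -94.82°
PM = 180° + (-94.82°) = 85.18°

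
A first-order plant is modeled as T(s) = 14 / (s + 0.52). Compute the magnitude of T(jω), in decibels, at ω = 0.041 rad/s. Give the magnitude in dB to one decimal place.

|j0.041 + 0.52| = √(0.041² + 0.52²) = 0.5216
|T(j0.041)| = 14 / 0.5216 = 26.84
20 log₁₀(26.84) = 28.58 dB

28.6 dB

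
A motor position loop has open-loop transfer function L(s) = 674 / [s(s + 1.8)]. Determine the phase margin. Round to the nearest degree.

4°

Gain crossover: |L(jω)| = 1 at ω ≈ 25.9 rad s⁻¹.
∠L(j25.9) = −90° − arctan(25.9/1.8) ≈ -176.03°
PM = 180° + (-176.03°) = 3.97°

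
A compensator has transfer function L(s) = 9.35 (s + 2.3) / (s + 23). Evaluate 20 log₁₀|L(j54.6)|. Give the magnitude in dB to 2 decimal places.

18.71 dB

|j54.6 + 2.3| = √(54.6² + 2.3²) = 54.65
|j54.6 + 23| = √(54.6² + 23²) = 59.25
|L(j54.6)| = 9.35 × 54.65 / 59.25 = 8.6243
20 log₁₀(8.6243) = 18.715 dB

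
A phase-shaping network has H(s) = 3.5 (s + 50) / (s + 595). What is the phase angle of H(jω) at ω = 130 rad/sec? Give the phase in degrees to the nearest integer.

57°

∠(j130 + 50) = arctan(130/50) = 68.96°
∠(j130 + 595) = arctan(130/595) = 12.32°
∠H(j130) = 68.96° − 12.32° = 56.64°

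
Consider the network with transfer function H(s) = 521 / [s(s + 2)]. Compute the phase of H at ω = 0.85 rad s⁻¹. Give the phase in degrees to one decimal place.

-113.0°

∠(j0.85 + 2) = arctan(0.85/2) = 23.03°
∠(j0.85) = 90.00°
∠H(j0.85) = − (23.03° + 90.00°) = -113.03°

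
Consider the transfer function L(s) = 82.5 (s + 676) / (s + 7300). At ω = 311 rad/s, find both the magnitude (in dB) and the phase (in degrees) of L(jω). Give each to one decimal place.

|L| = 18.5 dB, ∠L = 22.3°

|j311 + 676| = √(311² + 676²) = 744.1
|j311 + 7300| = √(311² + 7300²) = 7307
|L(j311)| = 82.5 × 744.1 / 7307 = 8.4018
20 log₁₀(8.4018) = 18.49 dB
∠(j311 + 676) = arctan(311/676) = 24.71°
∠(j311 + 7300) = arctan(311/7300) = 2.44°
∠L(j311) = 24.71° − 2.44° = 22.27°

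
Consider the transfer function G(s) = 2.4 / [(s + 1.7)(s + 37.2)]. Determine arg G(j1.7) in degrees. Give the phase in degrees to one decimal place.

-47.6 deg

∠(j1.7 + 1.7) = arctan(1.7/1.7) = 45.00°
∠(j1.7 + 37.2) = arctan(1.7/37.2) = 2.62°
∠G(j1.7) = − (45.00° + 2.62°) = -47.62°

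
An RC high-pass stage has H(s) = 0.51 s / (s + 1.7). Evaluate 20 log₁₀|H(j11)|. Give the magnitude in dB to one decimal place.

|j11| = 11
|j11 + 1.7| = √(11² + 1.7²) = 11.13
|H(j11)| = 0.51 × 11 / 11.13 = 0.50402
20 log₁₀(0.50402) = -5.95 dB

-6.0 dB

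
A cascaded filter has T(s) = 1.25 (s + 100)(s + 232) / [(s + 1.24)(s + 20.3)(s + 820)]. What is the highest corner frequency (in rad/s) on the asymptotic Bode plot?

Break frequencies occur at each pole and zero magnitude: 1.24 rad/s, 20.3 rad/s, 100 rad/s, 232 rad/s, 820 rad/s.
The highest is 820 rad/s.

820 rad/s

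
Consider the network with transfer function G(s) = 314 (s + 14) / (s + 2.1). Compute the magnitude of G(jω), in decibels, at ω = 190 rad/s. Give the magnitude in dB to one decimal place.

|j190 + 14| = √(190² + 14²) = 190.5
|j190 + 2.1| = √(190² + 2.1²) = 190
|G(j190)| = 314 × 190.5 / 190 = 314.83
20 log₁₀(314.83) = 49.96 dB

50.0 dB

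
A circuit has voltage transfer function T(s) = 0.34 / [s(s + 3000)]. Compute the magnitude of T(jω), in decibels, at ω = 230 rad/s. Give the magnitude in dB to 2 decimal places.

|j230 + 3000| = √(230² + 3000²) = 3009
|j230| = 230
|T(j230)| = 0.34 / (3009 × 230) = 4.9131e-07
20 log₁₀(4.9131e-07) = -126.173 dB

-126.17 dB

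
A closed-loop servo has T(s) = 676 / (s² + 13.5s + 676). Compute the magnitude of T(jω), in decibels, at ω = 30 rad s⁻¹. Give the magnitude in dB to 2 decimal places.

|(j30)² + 13.5(j30) + 676| = |-224 + j405| = 462.8
|T(j30)| = 676 / 462.8 = 1.4606
20 log₁₀(1.4606) = 3.291 dB

3.29 dB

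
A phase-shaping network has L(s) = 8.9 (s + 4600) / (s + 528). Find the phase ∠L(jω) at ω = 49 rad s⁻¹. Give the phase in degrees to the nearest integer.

∠(j49 + 4600) = arctan(49/4600) = 0.61°
∠(j49 + 528) = arctan(49/528) = 5.30°
∠L(j49) = 0.61° − 5.30° = -4.69°

-5 deg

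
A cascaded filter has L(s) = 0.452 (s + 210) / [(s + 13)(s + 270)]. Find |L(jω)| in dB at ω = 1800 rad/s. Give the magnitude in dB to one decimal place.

|j1800 + 210| = √(1800² + 210²) = 1812
|j1800 + 13| = √(1800² + 13²) = 1800
|j1800 + 270| = √(1800² + 270²) = 1820
|L(j1800)| = 0.452 × 1812 / (1800 × 1820) = 0.00025001
20 log₁₀(0.00025001) = -72.04 dB

-72.0 dB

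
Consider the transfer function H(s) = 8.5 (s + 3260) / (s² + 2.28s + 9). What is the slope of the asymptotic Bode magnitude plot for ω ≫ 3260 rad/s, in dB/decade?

With 1 zero and 2 poles, the high-frequency asymptotic slope is 20 × (1 − 2) = -20 dB/decade.

-20 dB/decade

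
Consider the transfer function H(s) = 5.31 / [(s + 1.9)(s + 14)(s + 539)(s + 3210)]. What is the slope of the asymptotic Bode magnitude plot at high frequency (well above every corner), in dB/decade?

With 0 zeros and 4 poles, the high-frequency asymptotic slope is 20 × (0 − 4) = -80 dB/decade.

-80 dB/decade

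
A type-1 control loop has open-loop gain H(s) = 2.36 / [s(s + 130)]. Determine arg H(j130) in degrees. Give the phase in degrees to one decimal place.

∠(j130 + 130) = arctan(130/130) = 45.00°
∠(j130) = 90.00°
∠H(j130) = − (45.00° + 90.00°) = -135.00°

-135.0 deg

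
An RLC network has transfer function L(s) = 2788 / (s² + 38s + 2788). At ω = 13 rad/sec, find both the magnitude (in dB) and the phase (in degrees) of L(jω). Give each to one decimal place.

|L| = 0.4 dB, ∠L = -10.7°

|(j13)² + 38(j13) + 2788| = |2619 + j494| = 2665
|L(j13)| = 2788 / 2665 = 1.0461
20 log₁₀(1.0461) = 0.39 dB
∠[(j13)² + 38(j13) + 2788] = ∠[2619 + j494] = 10.68°
∠L(j13) = −10.68° = -10.68°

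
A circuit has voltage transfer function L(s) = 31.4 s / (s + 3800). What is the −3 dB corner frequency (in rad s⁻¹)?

3800 rad s⁻¹

For a single-pole high-pass, the −3 dB point is at the pole: ω = 3800 rad s⁻¹.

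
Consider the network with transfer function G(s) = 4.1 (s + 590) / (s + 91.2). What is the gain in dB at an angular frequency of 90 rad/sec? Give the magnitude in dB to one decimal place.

|j90 + 590| = √(90² + 590²) = 596.8
|j90 + 91.2| = √(90² + 91.2²) = 128.1
|G(j90)| = 4.1 × 596.8 / 128.1 = 19.098
20 log₁₀(19.098) = 25.62 dB

25.6 dB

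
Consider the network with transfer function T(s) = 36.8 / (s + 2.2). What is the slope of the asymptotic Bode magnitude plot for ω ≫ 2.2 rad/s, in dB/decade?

-20 dB/decade

With 0 zeros and 1 pole, the high-frequency asymptotic slope is 20 × (0 − 1) = -20 dB/decade.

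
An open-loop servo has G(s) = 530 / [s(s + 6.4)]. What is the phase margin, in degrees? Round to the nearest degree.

Gain crossover: |G(jω)| = 1 at ω ≈ 22.6 rad/s.
∠G(j22.6) = −90° − arctan(22.6/6.4) ≈ -164.18°
PM = 180° + (-164.18°) = 15.82°

16°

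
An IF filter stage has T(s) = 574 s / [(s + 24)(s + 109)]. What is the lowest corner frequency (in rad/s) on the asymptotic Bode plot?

Break frequencies occur at each pole and zero magnitude: 24 rad/s, 109 rad/s.
The lowest is 24 rad/s.

24 rad/s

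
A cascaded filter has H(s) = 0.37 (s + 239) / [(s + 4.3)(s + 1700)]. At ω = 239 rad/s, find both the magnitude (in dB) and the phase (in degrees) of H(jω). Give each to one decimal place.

|j239 + 239| = √(239² + 239²) = 338
|j239 + 4.3| = √(239² + 4.3²) = 239
|j239 + 1700| = √(239² + 1700²) = 1717
|H(j239)| = 0.37 × 338 / (239 × 1717) = 0.00030475
20 log₁₀(0.00030475) = -70.32 dB
∠(j239 + 239) = arctan(239/239) = 45.00°
∠(j239 + 4.3) = arctan(239/4.3) = 88.97°
∠(j239 + 1700) = arctan(239/1700) = 8.00°
∠H(j239) = 45.00° − (88.97° + 8.00°) = -51.97°

|H| = -70.3 dB, ∠H = -52.0°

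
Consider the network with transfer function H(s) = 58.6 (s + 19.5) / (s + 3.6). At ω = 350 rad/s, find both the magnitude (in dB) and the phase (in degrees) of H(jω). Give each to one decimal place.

|H| = 35.4 dB, ∠H = -2.6°

|j350 + 19.5| = √(350² + 19.5²) = 350.5
|j350 + 3.6| = √(350² + 3.6²) = 350
|H(j350)| = 58.6 × 350.5 / 350 = 58.688
20 log₁₀(58.688) = 35.37 dB
∠(j350 + 19.5) = arctan(350/19.5) = 86.81°
∠(j350 + 3.6) = arctan(350/3.6) = 89.41°
∠H(j350) = 86.81° − 89.41° = -2.60°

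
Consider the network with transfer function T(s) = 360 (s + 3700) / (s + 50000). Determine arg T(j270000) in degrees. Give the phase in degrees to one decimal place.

∠(j270000 + 3700) = arctan(270000/3700) = 89.21°
∠(j270000 + 50000) = arctan(270000/50000) = 79.51°
∠T(j270000) = 89.21° − 79.51° = 9.71°

9.7°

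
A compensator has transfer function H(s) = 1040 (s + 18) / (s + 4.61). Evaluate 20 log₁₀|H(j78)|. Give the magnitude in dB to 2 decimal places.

60.55 dB

|j78 + 18| = √(78² + 18²) = 80.05
|j78 + 4.61| = √(78² + 4.61²) = 78.14
|H(j78)| = 1040 × 80.05 / 78.14 = 1065.5
20 log₁₀(1065.5) = 60.551 dB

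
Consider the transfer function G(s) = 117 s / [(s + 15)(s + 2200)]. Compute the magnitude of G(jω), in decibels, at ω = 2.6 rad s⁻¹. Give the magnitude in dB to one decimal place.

-40.8 dB

|j2.6| = 2.6
|j2.6 + 15| = √(2.6² + 15²) = 15.22
|j2.6 + 2200| = √(2.6² + 2200²) = 2200
|G(j2.6)| = 117 × 2.6 / (15.22 × 2200) = 0.0090827
20 log₁₀(0.0090827) = -40.84 dB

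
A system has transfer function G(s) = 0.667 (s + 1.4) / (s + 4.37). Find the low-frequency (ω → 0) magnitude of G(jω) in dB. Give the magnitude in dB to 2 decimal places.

G(0) = 0.667 × 1.4 / 4.37 = 0.21368
20 log₁₀(0.21368) = -13.405 dB

-13.40 dB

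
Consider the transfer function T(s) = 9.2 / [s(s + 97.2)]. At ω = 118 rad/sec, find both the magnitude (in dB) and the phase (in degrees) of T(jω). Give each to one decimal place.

|T| = -65.8 dB, ∠T = -140.5°

|j118 + 97.2| = √(118² + 97.2²) = 152.9
|j118| = 118
|T(j118)| = 9.2 / (152.9 × 118) = 0.00050999
20 log₁₀(0.00050999) = -65.85 dB
∠(j118 + 97.2) = arctan(118/97.2) = 50.52°
∠(j118) = 90.00°
∠T(j118) = − (50.52° + 90.00°) = -140.52°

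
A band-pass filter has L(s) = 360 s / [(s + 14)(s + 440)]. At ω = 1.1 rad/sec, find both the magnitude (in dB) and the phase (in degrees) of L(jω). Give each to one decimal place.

|j1.1| = 1.1
|j1.1 + 14| = √(1.1² + 14²) = 14.04
|j1.1 + 440| = √(1.1² + 440²) = 440
|L(j1.1)| = 360 × 1.1 / (14.04 × 440) = 0.064088
20 log₁₀(0.064088) = -23.86 dB
∠(j1.1) = 90.00°
∠(j1.1 + 14) = arctan(1.1/14) = 4.49°
∠(j1.1 + 440) = arctan(1.1/440) = 0.14°
∠L(j1.1) = 90.00° − (4.49° + 0.14°) = 85.36°

|L| = -23.9 dB, ∠L = 85.4°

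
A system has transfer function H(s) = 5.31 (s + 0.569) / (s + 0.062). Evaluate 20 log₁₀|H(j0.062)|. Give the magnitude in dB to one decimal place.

|j0.062 + 0.569| = √(0.062² + 0.569²) = 0.5724
|j0.062 + 0.062| = √(0.062² + 0.062²) = 0.08768
|H(j0.062)| = 5.31 × 0.5724 / 0.08768 = 34.663
20 log₁₀(34.663) = 30.80 dB

30.8 dB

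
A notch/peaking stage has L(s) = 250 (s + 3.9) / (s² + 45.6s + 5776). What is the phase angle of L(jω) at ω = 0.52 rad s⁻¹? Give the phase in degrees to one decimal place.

7.4°

∠(j0.52 + 3.9) = arctan(0.52/3.9) = 7.59°
∠[(j0.52)² + 45.6(j0.52) + 5776] = ∠[5775.7 + j23.712] = 0.24°
∠L(j0.52) = 7.59° − 0.24° = 7.36°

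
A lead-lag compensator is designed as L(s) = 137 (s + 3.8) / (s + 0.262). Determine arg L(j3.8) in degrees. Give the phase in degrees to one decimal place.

-41.1 deg

∠(j3.8 + 3.8) = arctan(3.8/3.8) = 45.00°
∠(j3.8 + 0.262) = arctan(3.8/0.262) = 86.06°
∠L(j3.8) = 45.00° − 86.06° = -41.06°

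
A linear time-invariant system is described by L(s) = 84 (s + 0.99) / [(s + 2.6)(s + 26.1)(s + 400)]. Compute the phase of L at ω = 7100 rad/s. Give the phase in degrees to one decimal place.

∠(j7100 + 0.99) = arctan(7100/0.99) = 89.99°
∠(j7100 + 2.6) = arctan(7100/2.6) = 89.98°
∠(j7100 + 26.1) = arctan(7100/26.1) = 89.79°
∠(j7100 + 400) = arctan(7100/400) = 86.78°
∠L(j7100) = 89.99° − (89.98° + 89.79° + 86.78°) = -176.55°

-176.6°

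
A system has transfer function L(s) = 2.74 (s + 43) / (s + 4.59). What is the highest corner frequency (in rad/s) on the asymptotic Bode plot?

Break frequencies occur at each pole and zero magnitude: 4.59 rad/s, 43 rad/s.
The highest is 43 rad/s.

43 rad/s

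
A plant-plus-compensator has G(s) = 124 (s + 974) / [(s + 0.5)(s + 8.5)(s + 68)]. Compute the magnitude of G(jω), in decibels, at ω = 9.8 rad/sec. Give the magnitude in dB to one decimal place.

22.8 dB

|j9.8 + 974| = √(9.8² + 974²) = 974
|j9.8 + 0.5| = √(9.8² + 0.5²) = 9.813
|j9.8 + 8.5| = √(9.8² + 8.5²) = 12.97
|j9.8 + 68| = √(9.8² + 68²) = 68.7
|G(j9.8)| = 124 × 974 / (9.813 × 12.97 × 68.7) = 13.811
20 log₁₀(13.811) = 22.80 dB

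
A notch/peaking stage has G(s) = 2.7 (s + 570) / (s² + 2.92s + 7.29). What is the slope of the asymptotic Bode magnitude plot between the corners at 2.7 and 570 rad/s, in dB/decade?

In this band the factors already past their corner are: complex pole pair at ωₙ ≈ 2.7; net slope = -40 dB/decade.

-40 dB/decade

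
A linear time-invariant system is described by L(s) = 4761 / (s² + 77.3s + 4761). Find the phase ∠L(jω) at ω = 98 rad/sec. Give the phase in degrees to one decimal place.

∠[(j98)² + 77.3(j98) + 4761] = ∠[-4843 + j7575.4] = 122.59°
∠L(j98) = −122.59° = -122.59°

-122.6°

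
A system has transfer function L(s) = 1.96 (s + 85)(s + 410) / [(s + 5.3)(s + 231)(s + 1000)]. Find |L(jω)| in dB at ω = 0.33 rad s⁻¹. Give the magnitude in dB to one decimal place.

|j0.33 + 85| = √(0.33² + 85²) = 85
|j0.33 + 410| = √(0.33² + 410²) = 410
|j0.33 + 5.3| = √(0.33² + 5.3²) = 5.31
|j0.33 + 231| = √(0.33² + 231²) = 231
|j0.33 + 1000| = √(0.33² + 1000²) = 1000
|L(j0.33)| = 1.96 × 85 × 410 / (5.31 × 231 × 1000) = 0.055684
20 log₁₀(0.055684) = -25.09 dB

-25.1 dB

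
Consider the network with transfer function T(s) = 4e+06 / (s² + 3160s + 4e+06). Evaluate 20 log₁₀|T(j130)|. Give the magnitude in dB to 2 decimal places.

|(j130)² + 3160(j130) + 4e+06| = |3.9831e+06 + j4.108e+05| = 4.004e+06
|T(j130)| = 4e+06 / 4.004e+06 = 0.99894
20 log₁₀(0.99894) = -0.009 dB

-0.01 dB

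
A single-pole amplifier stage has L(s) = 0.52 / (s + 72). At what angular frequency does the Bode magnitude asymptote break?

The single real pole at s = −72 gives a corner at ω = 72 rad/s.

72 rad/s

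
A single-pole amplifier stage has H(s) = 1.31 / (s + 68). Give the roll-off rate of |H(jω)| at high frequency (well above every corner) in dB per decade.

-20 dB/decade

With 0 zeros and 1 pole, the high-frequency asymptotic slope is 20 × (0 − 1) = -20 dB/decade.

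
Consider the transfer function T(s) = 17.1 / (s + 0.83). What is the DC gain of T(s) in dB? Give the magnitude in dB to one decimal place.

T(0) = 17.1 / 0.83 = 20.602
20 log₁₀(20.602) = 26.28 dB

26.3 dB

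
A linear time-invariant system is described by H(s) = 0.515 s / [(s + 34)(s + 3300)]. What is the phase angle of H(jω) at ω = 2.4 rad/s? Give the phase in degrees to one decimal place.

85.9°

∠(j2.4) = 90.00°
∠(j2.4 + 34) = arctan(2.4/34) = 4.04°
∠(j2.4 + 3300) = arctan(2.4/3300) = 0.04°
∠H(j2.4) = 90.00° − (4.04° + 0.04°) = 85.92°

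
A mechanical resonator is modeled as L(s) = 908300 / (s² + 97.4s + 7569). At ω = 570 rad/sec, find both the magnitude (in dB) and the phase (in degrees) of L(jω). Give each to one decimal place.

|L| = 9.0 dB, ∠L = -170.1°

|(j570)² + 97.4(j570) + 7569| = |-3.1733e+05 + j55518| = 3.222e+05
|L(j570)| = 908300 / 3.222e+05 = 2.8195
20 log₁₀(2.8195) = 9.00 dB
∠[(j570)² + 97.4(j570) + 7569] = ∠[-3.1733e+05 + j55518] = 170.08°
∠L(j570) = −170.08° = -170.08°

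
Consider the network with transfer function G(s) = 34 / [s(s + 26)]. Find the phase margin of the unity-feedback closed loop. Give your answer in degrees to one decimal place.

Gain crossover: |G(jω)| = 1 at ω ≈ 1.31 rad/s.
∠G(j1.31) = −90° − arctan(1.31/26) ≈ -92.88°
PM = 180° + (-92.88°) = 87.12°

87.1°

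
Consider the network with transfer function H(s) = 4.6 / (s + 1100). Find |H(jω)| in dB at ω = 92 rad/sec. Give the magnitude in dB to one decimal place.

|j92 + 1100| = √(92² + 1100²) = 1104
|H(j92)| = 4.6 / 1104 = 0.0041673
20 log₁₀(0.0041673) = -47.60 dB

-47.6 dB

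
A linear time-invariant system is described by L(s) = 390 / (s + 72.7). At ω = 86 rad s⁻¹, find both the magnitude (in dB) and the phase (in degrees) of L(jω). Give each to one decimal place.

|L| = 10.8 dB, ∠L = -49.8°

|j86 + 72.7| = √(86² + 72.7²) = 112.6
|L(j86)| = 390 / 112.6 = 3.4632
20 log₁₀(3.4632) = 10.79 dB
∠(j86 + 72.7) = arctan(86/72.7) = 49.79°
∠L(j86) = −49.79° = -49.79°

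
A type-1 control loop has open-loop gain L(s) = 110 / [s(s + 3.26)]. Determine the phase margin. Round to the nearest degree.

Gain crossover: |L(jω)| = 1 at ω ≈ 10.2 rad/s.
∠L(j10.2) = −90° − arctan(10.2/3.26) ≈ -162.34°
PM = 180° + (-162.34°) = 17.66°

18°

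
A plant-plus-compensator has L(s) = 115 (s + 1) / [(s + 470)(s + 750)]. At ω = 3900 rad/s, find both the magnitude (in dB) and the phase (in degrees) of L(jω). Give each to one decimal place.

|j3900 + 1| = √(3900² + 1²) = 3900
|j3900 + 470| = √(3900² + 470²) = 3928
|j3900 + 750| = √(3900² + 750²) = 3971
|L(j3900)| = 115 × 3900 / (3928 × 3971) = 0.028749
20 log₁₀(0.028749) = -30.83 dB
∠(j3900 + 1) = arctan(3900/1) = 89.99°
∠(j3900 + 470) = arctan(3900/470) = 83.13°
∠(j3900 + 750) = arctan(3900/750) = 79.11°
∠L(j3900) = 89.99° − (83.13° + 79.11°) = -72.26°

|L| = -30.8 dB, ∠L = -72.3°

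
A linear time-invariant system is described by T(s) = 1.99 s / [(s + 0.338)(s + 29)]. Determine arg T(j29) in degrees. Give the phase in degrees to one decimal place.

-44.3°

∠(j29) = 90.00°
∠(j29 + 0.338) = arctan(29/0.338) = 89.33°
∠(j29 + 29) = arctan(29/29) = 45.00°
∠T(j29) = 90.00° − (89.33° + 45.00°) = -44.33°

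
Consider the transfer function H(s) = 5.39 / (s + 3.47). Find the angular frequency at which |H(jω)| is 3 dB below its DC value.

For a single-pole low-pass, the −3 dB point is at the pole: ω = 3.47 rad/sec.

3.47 rad/sec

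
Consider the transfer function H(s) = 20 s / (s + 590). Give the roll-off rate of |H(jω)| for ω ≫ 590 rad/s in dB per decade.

0 dB/decade

With 1 zero and 1 pole, the high-frequency asymptotic slope is 20 × (1 − 1) = 0 dB/decade.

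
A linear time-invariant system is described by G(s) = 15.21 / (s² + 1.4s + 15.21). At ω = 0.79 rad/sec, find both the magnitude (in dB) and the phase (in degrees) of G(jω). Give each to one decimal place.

|(j0.79)² + 1.4(j0.79) + 15.21| = |14.586 + j1.106| = 14.63
|G(j0.79)| = 15.21 / 14.63 = 1.0398
20 log₁₀(1.0398) = 0.34 dB
∠[(j0.79)² + 1.4(j0.79) + 15.21] = ∠[14.586 + j1.106] = 4.34°
∠G(j0.79) = −4.34° = -4.34°

|G| = 0.3 dB, ∠G = -4.3°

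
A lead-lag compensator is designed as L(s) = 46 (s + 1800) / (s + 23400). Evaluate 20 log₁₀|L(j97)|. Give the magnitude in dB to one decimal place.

|j97 + 1800| = √(97² + 1800²) = 1803
|j97 + 23400| = √(97² + 23400²) = 2.34e+04
|L(j97)| = 46 × 1803 / 2.34e+04 = 3.5436
20 log₁₀(3.5436) = 10.99 dB

11.0 dB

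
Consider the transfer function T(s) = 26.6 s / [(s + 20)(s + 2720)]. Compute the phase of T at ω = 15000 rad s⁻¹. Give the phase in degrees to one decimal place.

∠(j15000) = 90.00°
∠(j15000 + 20) = arctan(15000/20) = 89.92°
∠(j15000 + 2720) = arctan(15000/2720) = 79.72°
∠T(j15000) = 90.00° − (89.92° + 79.72°) = -79.65°

-79.6°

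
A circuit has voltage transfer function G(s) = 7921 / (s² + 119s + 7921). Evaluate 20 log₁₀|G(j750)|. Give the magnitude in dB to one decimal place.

|(j750)² + 119(j750) + 7921| = |-5.5458e+05 + j89250| = 5.617e+05
|G(j750)| = 7921 / 5.617e+05 = 0.014101
20 log₁₀(0.014101) = -37.01 dB

-37.0 dB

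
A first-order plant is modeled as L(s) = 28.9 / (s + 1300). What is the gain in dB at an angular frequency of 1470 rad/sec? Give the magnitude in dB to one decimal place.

-36.6 dB

|j1470 + 1300| = √(1470² + 1300²) = 1962
|L(j1470)| = 28.9 / 1962 = 0.014727
20 log₁₀(0.014727) = -36.64 dB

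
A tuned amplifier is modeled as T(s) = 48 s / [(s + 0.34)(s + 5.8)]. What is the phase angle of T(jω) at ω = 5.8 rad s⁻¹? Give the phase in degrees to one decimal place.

∠(j5.8) = 90.00°
∠(j5.8 + 0.34) = arctan(5.8/0.34) = 86.65°
∠(j5.8 + 5.8) = arctan(5.8/5.8) = 45.00°
∠T(j5.8) = 90.00° − (86.65° + 45.00°) = -41.65°

-41.6°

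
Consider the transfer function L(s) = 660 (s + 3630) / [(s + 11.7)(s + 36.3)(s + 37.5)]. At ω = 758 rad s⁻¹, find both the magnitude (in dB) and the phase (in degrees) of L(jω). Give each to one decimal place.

|j758 + 3630| = √(758² + 3630²) = 3708
|j758 + 11.7| = √(758² + 11.7²) = 758.1
|j758 + 36.3| = √(758² + 36.3²) = 758.9
|j758 + 37.5| = √(758² + 37.5²) = 758.9
|L(j758)| = 660 × 3708 / (758.1 × 758.9 × 758.9) = 0.0056057
20 log₁₀(0.0056057) = -45.03 dB
∠(j758 + 3630) = arctan(758/3630) = 11.79°
∠(j758 + 11.7) = arctan(758/11.7) = 89.12°
∠(j758 + 36.3) = arctan(758/36.3) = 87.26°
∠(j758 + 37.5) = arctan(758/37.5) = 87.17°
∠L(j758) = 11.79° − (89.12° + 87.26° + 87.17°) = -251.75°

|L| = -45.0 dB, ∠L = -251.7°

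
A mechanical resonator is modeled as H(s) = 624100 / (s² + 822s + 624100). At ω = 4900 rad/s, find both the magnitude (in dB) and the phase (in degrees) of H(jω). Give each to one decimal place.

|H| = -31.6 dB, ∠H = -170.2°

|(j4900)² + 822(j4900) + 624100| = |-2.3386e+07 + j4.0278e+06| = 2.373e+07
|H(j4900)| = 624100 / 2.373e+07 = 0.0263
20 log₁₀(0.0263) = -31.60 dB
∠[(j4900)² + 822(j4900) + 624100] = ∠[-2.3386e+07 + j4.0278e+06] = 170.23°
∠H(j4900) = −170.23° = -170.23°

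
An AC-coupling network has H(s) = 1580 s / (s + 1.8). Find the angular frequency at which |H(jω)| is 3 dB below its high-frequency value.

For a single-pole high-pass, the −3 dB point is at the pole: ω = 1.8 rad/sec.

1.8 rad/sec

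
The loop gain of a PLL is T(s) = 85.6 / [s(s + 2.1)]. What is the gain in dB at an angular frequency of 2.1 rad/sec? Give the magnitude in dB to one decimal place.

|j2.1 + 2.1| = √(2.1² + 2.1²) = 2.97
|j2.1| = 2.1
|T(j2.1)| = 85.6 / (2.97 × 2.1) = 13.725
20 log₁₀(13.725) = 22.75 dB

22.8 dB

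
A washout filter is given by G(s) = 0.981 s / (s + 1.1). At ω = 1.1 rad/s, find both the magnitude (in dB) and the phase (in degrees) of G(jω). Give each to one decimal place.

|j1.1| = 1.1
|j1.1 + 1.1| = √(1.1² + 1.1²) = 1.556
|G(j1.1)| = 0.981 × 1.1 / 1.556 = 0.69367
20 log₁₀(0.69367) = -3.18 dB
∠(j1.1) = 90.00°
∠(j1.1 + 1.1) = arctan(1.1/1.1) = 45.00°
∠G(j1.1) = 90.00° − 45.00° = 45.00°

|G| = -3.2 dB, ∠G = 45.0°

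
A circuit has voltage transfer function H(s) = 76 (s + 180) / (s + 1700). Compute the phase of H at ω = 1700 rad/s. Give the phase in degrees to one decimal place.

39.0°

∠(j1700 + 180) = arctan(1700/180) = 83.96°
∠(j1700 + 1700) = arctan(1700/1700) = 45.00°
∠H(j1700) = 83.96° − 45.00° = 38.96°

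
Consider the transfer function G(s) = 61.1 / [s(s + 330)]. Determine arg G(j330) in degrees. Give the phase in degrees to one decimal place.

-135.0°

∠(j330 + 330) = arctan(330/330) = 45.00°
∠(j330) = 90.00°
∠G(j330) = − (45.00° + 90.00°) = -135.00°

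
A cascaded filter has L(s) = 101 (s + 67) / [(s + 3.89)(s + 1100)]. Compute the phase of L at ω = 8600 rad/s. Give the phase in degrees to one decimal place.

-83.1°

∠(j8600 + 67) = arctan(8600/67) = 89.55°
∠(j8600 + 3.89) = arctan(8600/3.89) = 89.97°
∠(j8600 + 1100) = arctan(8600/1100) = 82.71°
∠L(j8600) = 89.55° − (89.97° + 82.71°) = -83.13°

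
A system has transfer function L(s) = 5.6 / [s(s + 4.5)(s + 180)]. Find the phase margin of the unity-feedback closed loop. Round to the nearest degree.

90°

Gain crossover: |L(jω)| = 1 at ω ≈ 0.00691 rad/sec.
∠L(j0.00691) = −90° − arctan(0.00691/4.5) − arctan(0.00691/180) ≈ -90.09°
PM = 180° + (-90.09°) = 89.91°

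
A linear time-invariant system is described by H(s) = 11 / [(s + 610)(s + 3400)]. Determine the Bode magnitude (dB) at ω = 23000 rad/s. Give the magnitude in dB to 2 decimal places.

-153.74 dB

|j23000 + 610| = √(23000² + 610²) = 2.301e+04
|j23000 + 3400| = √(23000² + 3400²) = 2.325e+04
|H(j23000)| = 11 / (2.301e+04 × 2.325e+04) = 2.0563e-08
20 log₁₀(2.0563e-08) = -153.738 dB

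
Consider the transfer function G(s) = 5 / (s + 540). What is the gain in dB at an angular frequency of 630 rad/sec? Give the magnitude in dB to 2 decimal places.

-44.40 dB

|j630 + 540| = √(630² + 540²) = 829.8
|G(j630)| = 5 / 829.8 = 0.0060258
20 log₁₀(0.0060258) = -44.400 dB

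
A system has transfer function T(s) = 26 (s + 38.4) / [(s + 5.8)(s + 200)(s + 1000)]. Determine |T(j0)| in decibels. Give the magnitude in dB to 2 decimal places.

T(0) = 26 × 38.4 / (5.8 × 200 × 1000) = 0.00086069
20 log₁₀(0.00086069) = -61.303 dB

-61.30 dB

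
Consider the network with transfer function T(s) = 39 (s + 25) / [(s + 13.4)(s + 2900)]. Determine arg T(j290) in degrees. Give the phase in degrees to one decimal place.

-8.0 deg

∠(j290 + 25) = arctan(290/25) = 85.07°
∠(j290 + 13.4) = arctan(290/13.4) = 87.35°
∠(j290 + 2900) = arctan(290/2900) = 5.71°
∠T(j290) = 85.07° − (87.35° + 5.71°) = -7.99°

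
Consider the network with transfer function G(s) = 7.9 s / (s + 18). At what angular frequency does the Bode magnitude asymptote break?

The single real pole at s = −18 gives a corner at ω = 18 rad s⁻¹.

18 rad s⁻¹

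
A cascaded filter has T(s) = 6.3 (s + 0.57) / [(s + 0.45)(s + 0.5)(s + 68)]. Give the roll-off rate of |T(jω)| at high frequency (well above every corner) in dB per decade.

-40 dB/decade

With 1 zero and 3 poles, the high-frequency asymptotic slope is 20 × (1 − 3) = -40 dB/decade.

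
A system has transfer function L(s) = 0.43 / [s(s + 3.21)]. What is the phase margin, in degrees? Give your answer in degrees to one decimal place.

Gain crossover: |L(jω)| = 1 at ω ≈ 0.134 rad/s.
∠L(j0.134) = −90° − arctan(0.134/3.21) ≈ -92.39°
PM = 180° + (-92.39°) = 87.61°

87.6°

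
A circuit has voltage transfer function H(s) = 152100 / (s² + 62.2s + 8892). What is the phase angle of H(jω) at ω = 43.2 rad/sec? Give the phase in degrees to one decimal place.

-20.9 deg

∠[(j43.2)² + 62.2(j43.2) + 8892] = ∠[7025.8 + j2687] = 20.93°
∠H(j43.2) = −20.93° = -20.93°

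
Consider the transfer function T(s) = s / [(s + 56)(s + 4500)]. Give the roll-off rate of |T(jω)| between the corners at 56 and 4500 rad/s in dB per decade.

0 dB/decade

In this band the factors already past their corner are: 1 differentiator zero, pole at 56; net slope = 0 dB/decade.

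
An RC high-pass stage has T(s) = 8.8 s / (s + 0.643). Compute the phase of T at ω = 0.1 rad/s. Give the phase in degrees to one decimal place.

81.2°

∠(j0.1) = 90.00°
∠(j0.1 + 0.643) = arctan(0.1/0.643) = 8.84°
∠T(j0.1) = 90.00° − 8.84° = 81.16°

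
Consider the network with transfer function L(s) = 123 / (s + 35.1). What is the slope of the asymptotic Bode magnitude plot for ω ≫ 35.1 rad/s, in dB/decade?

With 0 zeros and 1 pole, the high-frequency asymptotic slope is 20 × (0 − 1) = -20 dB/decade.

-20 dB/decade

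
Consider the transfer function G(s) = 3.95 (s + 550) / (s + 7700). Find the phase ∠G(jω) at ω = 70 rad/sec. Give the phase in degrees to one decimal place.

6.7°

∠(j70 + 550) = arctan(70/550) = 7.25°
∠(j70 + 7700) = arctan(70/7700) = 0.52°
∠G(j70) = 7.25° − 0.52° = 6.73°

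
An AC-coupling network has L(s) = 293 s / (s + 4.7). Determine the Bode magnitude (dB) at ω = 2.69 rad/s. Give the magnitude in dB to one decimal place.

|j2.69| = 2.69
|j2.69 + 4.7| = √(2.69² + 4.7²) = 5.415
|L(j2.69)| = 293 × 2.69 / 5.415 = 145.54
20 log₁₀(145.54) = 43.26 dB

43.3 dB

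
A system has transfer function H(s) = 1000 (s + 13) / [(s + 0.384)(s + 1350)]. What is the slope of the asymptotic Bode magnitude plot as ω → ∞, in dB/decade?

-20 dB/decade

With 1 zero and 2 poles, the high-frequency asymptotic slope is 20 × (1 − 2) = -20 dB/decade.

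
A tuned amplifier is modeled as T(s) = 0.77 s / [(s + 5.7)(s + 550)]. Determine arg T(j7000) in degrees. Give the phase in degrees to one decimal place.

∠(j7000) = 90.00°
∠(j7000 + 5.7) = arctan(7000/5.7) = 89.95°
∠(j7000 + 550) = arctan(7000/550) = 85.51°
∠T(j7000) = 90.00° − (89.95° + 85.51°) = -85.46°

-85.5°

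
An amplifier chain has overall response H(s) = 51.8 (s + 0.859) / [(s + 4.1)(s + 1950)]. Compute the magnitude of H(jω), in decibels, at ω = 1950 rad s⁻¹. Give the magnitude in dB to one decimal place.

-34.5 dB

|j1950 + 0.859| = √(1950² + 0.859²) = 1950
|j1950 + 4.1| = √(1950² + 4.1²) = 1950
|j1950 + 1950| = √(1950² + 1950²) = 2758
|H(j1950)| = 51.8 × 1950 / (1950 × 2758) = 0.018784
20 log₁₀(0.018784) = -34.52 dB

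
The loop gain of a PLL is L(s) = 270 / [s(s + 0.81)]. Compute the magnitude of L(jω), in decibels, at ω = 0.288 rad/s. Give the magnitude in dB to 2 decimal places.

60.75 dB

|j0.288 + 0.81| = √(0.288² + 0.81²) = 0.8597
|j0.288| = 0.288
|L(j0.288)| = 270 / (0.8597 × 0.288) = 1090.5
20 log₁₀(1090.5) = 60.753 dB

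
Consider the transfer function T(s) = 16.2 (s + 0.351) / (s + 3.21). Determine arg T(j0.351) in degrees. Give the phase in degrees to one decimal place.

38.8°

∠(j0.351 + 0.351) = arctan(0.351/0.351) = 45.00°
∠(j0.351 + 3.21) = arctan(0.351/3.21) = 6.24°
∠T(j0.351) = 45.00° − 6.24° = 38.76°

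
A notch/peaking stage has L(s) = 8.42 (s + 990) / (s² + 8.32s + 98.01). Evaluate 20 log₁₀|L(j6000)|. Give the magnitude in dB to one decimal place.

|j6000 + 990| = √(6000² + 990²) = 6081
|(j6000)² + 8.32(j6000) + 98.01| = |-3.6e+07 + j49920| = 3.6e+07
|L(j6000)| = 8.42 × 6081 / 3.6e+07 = 0.0014223
20 log₁₀(0.0014223) = -56.94 dB

-56.9 dB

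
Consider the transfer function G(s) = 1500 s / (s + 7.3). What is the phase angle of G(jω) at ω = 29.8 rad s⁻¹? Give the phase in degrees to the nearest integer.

∠(j29.8) = 90.00°
∠(j29.8 + 7.3) = arctan(29.8/7.3) = 76.24°
∠G(j29.8) = 90.00° − 76.24° = 13.76°

14 deg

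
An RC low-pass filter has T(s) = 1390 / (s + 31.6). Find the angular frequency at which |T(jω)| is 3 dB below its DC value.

For a single-pole low-pass, the −3 dB point is at the pole: ω = 31.6 rad/s.

31.6 rad/s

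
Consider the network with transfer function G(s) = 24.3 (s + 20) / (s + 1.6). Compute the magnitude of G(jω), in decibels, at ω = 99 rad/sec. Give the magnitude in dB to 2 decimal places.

|j99 + 20| = √(99² + 20²) = 101
|j99 + 1.6| = √(99² + 1.6²) = 99.01
|G(j99)| = 24.3 × 101 / 99.01 = 24.788
20 log₁₀(24.788) = 27.885 dB

27.88 dB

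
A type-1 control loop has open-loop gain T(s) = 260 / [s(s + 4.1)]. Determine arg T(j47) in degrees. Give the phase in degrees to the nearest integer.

∠(j47 + 4.1) = arctan(47/4.1) = 85.01°
∠(j47) = 90.00°
∠T(j47) = − (85.01° + 90.00°) = -175.01°

-175 deg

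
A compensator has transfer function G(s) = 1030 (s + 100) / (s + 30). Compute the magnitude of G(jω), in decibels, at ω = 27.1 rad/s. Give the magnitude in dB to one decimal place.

|j27.1 + 100| = √(27.1² + 100²) = 103.6
|j27.1 + 30| = √(27.1² + 30²) = 40.43
|G(j27.1)| = 1030 × 103.6 / 40.43 = 2639.6
20 log₁₀(2639.6) = 68.43 dB

68.4 dB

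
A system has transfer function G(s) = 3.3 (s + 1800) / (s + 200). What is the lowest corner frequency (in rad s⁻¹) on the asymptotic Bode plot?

200 rad s⁻¹

Break frequencies occur at each pole and zero magnitude: 200 rad s⁻¹, 1800 rad s⁻¹.
The lowest is 200 rad s⁻¹.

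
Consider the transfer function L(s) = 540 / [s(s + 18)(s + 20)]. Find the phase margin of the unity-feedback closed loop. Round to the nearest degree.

81°

Gain crossover: |L(jω)| = 1 at ω ≈ 1.49 rad/s.
∠L(j1.49) = −90° − arctan(1.49/18) − arctan(1.49/20) ≈ -99.00°
PM = 180° + (-99.00°) = 81.00°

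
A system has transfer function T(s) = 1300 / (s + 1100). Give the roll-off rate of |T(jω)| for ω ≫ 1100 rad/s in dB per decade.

-20 dB/decade

With 0 zeros and 1 pole, the high-frequency asymptotic slope is 20 × (0 − 1) = -20 dB/decade.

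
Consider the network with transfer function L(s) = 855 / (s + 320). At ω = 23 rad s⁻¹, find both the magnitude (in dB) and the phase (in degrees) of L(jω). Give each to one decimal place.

|L| = 8.5 dB, ∠L = -4.1°

|j23 + 320| = √(23² + 320²) = 320.8
|L(j23)| = 855 / 320.8 = 2.665
20 log₁₀(2.665) = 8.51 dB
∠(j23 + 320) = arctan(23/320) = 4.11°
∠L(j23) = −4.11° = -4.11°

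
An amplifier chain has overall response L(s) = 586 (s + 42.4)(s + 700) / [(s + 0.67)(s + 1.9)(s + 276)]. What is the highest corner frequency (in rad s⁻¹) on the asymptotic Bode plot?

700 rad s⁻¹

Break frequencies occur at each pole and zero magnitude: 0.67 rad s⁻¹, 1.9 rad s⁻¹, 42.4 rad s⁻¹, 276 rad s⁻¹, 700 rad s⁻¹.
The highest is 700 rad s⁻¹.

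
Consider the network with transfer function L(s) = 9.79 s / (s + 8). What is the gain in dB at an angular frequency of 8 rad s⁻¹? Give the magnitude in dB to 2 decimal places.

16.81 dB

|j8| = 8
|j8 + 8| = √(8² + 8²) = 11.31
|L(j8)| = 9.79 × 8 / 11.31 = 6.9226
20 log₁₀(6.9226) = 16.805 dB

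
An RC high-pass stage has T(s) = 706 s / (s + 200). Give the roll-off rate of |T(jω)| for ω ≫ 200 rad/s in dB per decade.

With 1 zero and 1 pole, the high-frequency asymptotic slope is 20 × (1 − 1) = 0 dB/decade.

0 dB/decade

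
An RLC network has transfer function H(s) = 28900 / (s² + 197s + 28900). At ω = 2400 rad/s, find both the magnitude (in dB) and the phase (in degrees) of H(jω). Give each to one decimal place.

|H| = -46.0 dB, ∠H = -175.3 deg

|(j2400)² + 197(j2400) + 28900| = |-5.7311e+06 + j4.728e+05| = 5.751e+06
|H(j2400)| = 28900 / 5.751e+06 = 0.0050256
20 log₁₀(0.0050256) = -45.98 dB
∠[(j2400)² + 197(j2400) + 28900] = ∠[-5.7311e+06 + j4.728e+05] = 175.28°
∠H(j2400) = −175.28° = -175.28°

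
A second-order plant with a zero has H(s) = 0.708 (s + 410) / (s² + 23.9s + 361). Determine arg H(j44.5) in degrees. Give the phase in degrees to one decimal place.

-140.5°

∠(j44.5 + 410) = arctan(44.5/410) = 6.19°
∠[(j44.5)² + 23.9(j44.5) + 361] = ∠[-1619.2 + j1063.5] = 146.70°
∠H(j44.5) = 6.19° − 146.70° = -140.51°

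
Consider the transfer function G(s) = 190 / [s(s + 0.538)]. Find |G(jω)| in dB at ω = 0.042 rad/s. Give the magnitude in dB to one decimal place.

78.5 dB

|j0.042 + 0.538| = √(0.042² + 0.538²) = 0.5396
|j0.042| = 0.042
|G(j0.042)| = 190 / (0.5396 × 0.042) = 8383.1
20 log₁₀(8383.1) = 78.47 dB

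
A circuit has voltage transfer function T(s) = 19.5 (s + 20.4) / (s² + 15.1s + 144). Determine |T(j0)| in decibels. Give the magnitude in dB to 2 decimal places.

8.83 dB

T(0) = 19.5 × 20.4 / 144 = 2.7625
20 log₁₀(2.7625) = 8.826 dB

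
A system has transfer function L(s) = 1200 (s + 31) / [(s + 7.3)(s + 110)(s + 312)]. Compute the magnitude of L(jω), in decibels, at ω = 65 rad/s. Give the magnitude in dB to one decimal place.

|j65 + 31| = √(65² + 31²) = 72.01
|j65 + 7.3| = √(65² + 7.3²) = 65.41
|j65 + 110| = √(65² + 110²) = 127.8
|j65 + 312| = √(65² + 312²) = 318.7
|L(j65)| = 1200 × 72.01 / (65.41 × 127.8 × 318.7) = 0.032446
20 log₁₀(0.032446) = -29.78 dB

-29.8 dB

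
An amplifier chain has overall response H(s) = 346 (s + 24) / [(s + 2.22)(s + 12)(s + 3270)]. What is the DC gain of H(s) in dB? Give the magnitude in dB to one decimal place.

-20.4 dB

H(0) = 346 × 24 / (2.22 × 12 × 3270) = 0.095325
20 log₁₀(0.095325) = -20.42 dB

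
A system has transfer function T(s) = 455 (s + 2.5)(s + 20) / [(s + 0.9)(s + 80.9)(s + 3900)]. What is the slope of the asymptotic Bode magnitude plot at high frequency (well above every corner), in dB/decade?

With 2 zeros and 3 poles, the high-frequency asymptotic slope is 20 × (2 − 3) = -20 dB/decade.

-20 dB/decade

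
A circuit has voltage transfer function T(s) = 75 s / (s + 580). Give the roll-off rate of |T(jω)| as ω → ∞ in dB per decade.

With 1 zero and 1 pole, the high-frequency asymptotic slope is 20 × (1 − 1) = 0 dB/decade.

0 dB/decade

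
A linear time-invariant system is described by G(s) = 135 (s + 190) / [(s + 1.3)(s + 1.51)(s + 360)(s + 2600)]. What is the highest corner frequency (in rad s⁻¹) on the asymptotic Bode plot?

Break frequencies occur at each pole and zero magnitude: 1.3 rad s⁻¹, 1.51 rad s⁻¹, 190 rad s⁻¹, 360 rad s⁻¹, 2600 rad s⁻¹.
The highest is 2600 rad s⁻¹.

2600 rad s⁻¹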